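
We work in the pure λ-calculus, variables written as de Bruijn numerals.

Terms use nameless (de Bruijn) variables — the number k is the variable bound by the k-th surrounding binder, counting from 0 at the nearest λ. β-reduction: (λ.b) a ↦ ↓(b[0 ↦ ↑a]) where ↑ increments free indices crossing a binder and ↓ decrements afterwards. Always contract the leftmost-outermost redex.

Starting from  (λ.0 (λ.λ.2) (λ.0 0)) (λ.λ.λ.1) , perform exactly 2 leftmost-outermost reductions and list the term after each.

Answer: after 2 steps: (λ.λ.1) (λ.0 0)

Reduction:
  start: (λ.0 (λ.λ.2) (λ.0 0)) (λ.λ.λ.1)
  step 1: (λ.λ.λ.1) (λ.λ.λ.λ.λ.1) (λ.0 0)
  step 2: (λ.λ.1) (λ.0 0)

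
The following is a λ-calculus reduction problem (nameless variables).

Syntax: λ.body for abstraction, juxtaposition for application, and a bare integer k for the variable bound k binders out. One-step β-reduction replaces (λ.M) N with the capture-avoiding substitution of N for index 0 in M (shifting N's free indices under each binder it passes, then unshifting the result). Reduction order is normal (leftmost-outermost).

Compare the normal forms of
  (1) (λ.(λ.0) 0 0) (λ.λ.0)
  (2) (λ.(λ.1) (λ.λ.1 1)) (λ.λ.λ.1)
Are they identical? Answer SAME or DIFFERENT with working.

Answer: DIFFERENT — A ⇓ λ.0, B ⇓ λ.λ.λ.1

Working:
Term A:
  start: (λ.(λ.0) 0 0) (λ.λ.0)
  →1  (λ.0) (λ.λ.0) (λ.λ.0)
  →2  (λ.λ.0) (λ.λ.0)
  →3  λ.0

Term B:
  start: (λ.(λ.1) (λ.λ.1 1)) (λ.λ.λ.1)
  →1  (λ.λ.λ.λ.1) (λ.λ.1 1)
  →2  λ.λ.λ.1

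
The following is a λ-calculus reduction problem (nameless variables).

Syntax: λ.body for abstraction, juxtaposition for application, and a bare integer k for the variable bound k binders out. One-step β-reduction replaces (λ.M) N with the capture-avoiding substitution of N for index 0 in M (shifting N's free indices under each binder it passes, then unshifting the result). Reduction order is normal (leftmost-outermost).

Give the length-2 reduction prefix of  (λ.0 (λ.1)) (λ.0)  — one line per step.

  start: (λ.0 (λ.1)) (λ.0)
  step 1: (λ.0) (λ.λ.0)
  step 2: λ.λ.0

Answer: after 2 steps: λ.λ.0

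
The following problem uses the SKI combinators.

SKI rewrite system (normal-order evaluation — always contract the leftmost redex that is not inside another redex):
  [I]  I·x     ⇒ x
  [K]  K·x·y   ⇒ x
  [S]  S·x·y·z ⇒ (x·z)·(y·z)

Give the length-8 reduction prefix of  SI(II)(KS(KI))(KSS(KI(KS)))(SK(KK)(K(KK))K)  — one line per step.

Answer: after 8 steps: S(K(K(KK))(KK(K(KK)))K)(KSS(KI(KS))(SK(KK)(K(KK))K))

Derivation:
  start: SI(II)(KS(KI))(KSS(KI(KS)))(SK(KK)(K(KK))K)
  step 1: I(KS(KI))(II(KS(KI)))(KSS(KI(KS)))(SK(KK)(K(KK))K)
  step 2: KS(KI)(II(KS(KI)))(KSS(KI(KS)))(SK(KK)(K(KK))K)
  step 3: S(II(KS(KI)))(KSS(KI(KS)))(SK(KK)(K(KK))K)
  step 4: II(KS(KI))(SK(KK)(K(KK))K)(KSS(KI(KS))(SK(KK)(K(KK))K))
  step 5: I(KS(KI))(SK(KK)(K(KK))K)(KSS(KI(KS))(SK(KK)(K(KK))K))
  step 6: KS(KI)(SK(KK)(K(KK))K)(KSS(KI(KS))(SK(KK)(K(KK))K))
  step 7: S(SK(KK)(K(KK))K)(KSS(KI(KS))(SK(KK)(K(KK))K))
  step 8: S(K(K(KK))(KK(K(KK)))K)(KSS(KI(KS))(SK(KK)(K(KK))K))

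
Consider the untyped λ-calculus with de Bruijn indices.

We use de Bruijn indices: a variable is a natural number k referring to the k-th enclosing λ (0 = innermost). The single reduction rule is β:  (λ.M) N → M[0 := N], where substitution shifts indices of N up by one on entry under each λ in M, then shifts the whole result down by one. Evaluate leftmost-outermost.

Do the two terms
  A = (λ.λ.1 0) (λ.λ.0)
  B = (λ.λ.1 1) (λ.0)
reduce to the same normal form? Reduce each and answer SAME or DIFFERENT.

Answer: SAME — A ⇓ λ.λ.0, B ⇓ λ.λ.0

Working:
Term A:
  start: (λ.λ.1 0) (λ.λ.0)
  [1] λ.(λ.λ.0) 0
  [2] λ.λ.0

Term B:
  start: (λ.λ.1 1) (λ.0)
  [1] λ.(λ.0) (λ.0)
  [2] λ.λ.0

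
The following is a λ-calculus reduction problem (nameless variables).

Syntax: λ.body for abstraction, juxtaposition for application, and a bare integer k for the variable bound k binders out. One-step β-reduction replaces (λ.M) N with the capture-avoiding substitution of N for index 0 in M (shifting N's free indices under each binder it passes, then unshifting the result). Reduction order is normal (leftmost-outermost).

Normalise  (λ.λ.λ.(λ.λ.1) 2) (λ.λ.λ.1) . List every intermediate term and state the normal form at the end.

Answer: normal form = λ.λ.λ.λ.λ.λ.1  (in 2 steps)

Derivation:
  start: (λ.λ.λ.(λ.λ.1) 2) (λ.λ.λ.1)
  →1  λ.λ.(λ.λ.1) (λ.λ.λ.1)
  →2  λ.λ.λ.λ.λ.λ.1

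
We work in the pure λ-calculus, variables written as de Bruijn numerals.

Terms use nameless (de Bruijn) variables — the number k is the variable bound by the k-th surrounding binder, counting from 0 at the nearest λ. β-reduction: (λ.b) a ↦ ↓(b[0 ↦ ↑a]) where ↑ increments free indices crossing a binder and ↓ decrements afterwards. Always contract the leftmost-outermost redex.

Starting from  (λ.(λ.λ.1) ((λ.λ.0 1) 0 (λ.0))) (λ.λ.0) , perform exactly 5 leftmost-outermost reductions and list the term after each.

  start: (λ.(λ.λ.1) ((λ.λ.0 1) 0 (λ.0))) (λ.λ.0)
  step 1: (λ.λ.1) ((λ.λ.0 1) (λ.λ.0) (λ.0))
  step 2: λ.(λ.λ.0 1) (λ.λ.0) (λ.0)
  step 3: λ.(λ.0 (λ.λ.0)) (λ.0)
  step 4: λ.(λ.0) (λ.λ.0)
  step 5: λ.λ.λ.0

Answer: after 5 steps: λ.λ.λ.0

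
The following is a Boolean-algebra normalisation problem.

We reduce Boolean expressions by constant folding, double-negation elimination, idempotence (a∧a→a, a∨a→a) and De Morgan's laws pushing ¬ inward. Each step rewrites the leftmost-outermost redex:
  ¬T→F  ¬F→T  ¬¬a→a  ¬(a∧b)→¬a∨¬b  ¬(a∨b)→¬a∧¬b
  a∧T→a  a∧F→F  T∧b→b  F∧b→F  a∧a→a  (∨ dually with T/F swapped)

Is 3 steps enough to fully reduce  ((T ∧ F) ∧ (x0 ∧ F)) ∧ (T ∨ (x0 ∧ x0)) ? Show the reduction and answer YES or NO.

  start: ((T ∧ F) ∧ (x0 ∧ F)) ∧ (T ∨ (x0 ∧ x0))
  step 1: (F ∧ (x0 ∧ F)) ∧ (T ∨ (x0 ∧ x0))
  step 2: F ∧ (T ∨ (x0 ∧ x0))
  step 3: F

Answer: YES — reaches normal form F in 3 ≤ 3 steps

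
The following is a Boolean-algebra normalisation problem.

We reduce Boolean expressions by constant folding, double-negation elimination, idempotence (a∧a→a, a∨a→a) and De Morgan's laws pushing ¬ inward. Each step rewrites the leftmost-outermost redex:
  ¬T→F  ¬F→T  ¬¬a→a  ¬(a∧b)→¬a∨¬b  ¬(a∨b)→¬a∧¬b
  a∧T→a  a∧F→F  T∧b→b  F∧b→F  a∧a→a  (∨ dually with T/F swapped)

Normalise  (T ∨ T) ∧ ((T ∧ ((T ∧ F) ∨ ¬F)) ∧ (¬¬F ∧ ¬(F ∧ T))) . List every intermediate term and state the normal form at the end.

Answer: normal form = F  (in 9 steps)

Reduction:
  start: (T ∨ T) ∧ ((T ∧ ((T ∧ F) ∨ ¬F)) ∧ (¬¬F ∧ ¬(F ∧ T)))
  →1  T ∧ ((T ∧ ((T ∧ F) ∨ ¬F)) ∧ (¬¬F ∧ ¬(F ∧ T)))
  →2  (T ∧ ((T ∧ F) ∨ ¬F)) ∧ (¬¬F ∧ ¬(F ∧ T))
  →3  ((T ∧ F) ∨ ¬F) ∧ (¬¬F ∧ ¬(F ∧ T))
  →4  (F ∨ ¬F) ∧ (¬¬F ∧ ¬(F ∧ T))
  →5  ¬F ∧ (¬¬F ∧ ¬(F ∧ T))
  →6  T ∧ (¬¬F ∧ ¬(F ∧ T))
  →7  ¬¬F ∧ ¬(F ∧ T)
  →8  F ∧ ¬(F ∧ T)
  →9  F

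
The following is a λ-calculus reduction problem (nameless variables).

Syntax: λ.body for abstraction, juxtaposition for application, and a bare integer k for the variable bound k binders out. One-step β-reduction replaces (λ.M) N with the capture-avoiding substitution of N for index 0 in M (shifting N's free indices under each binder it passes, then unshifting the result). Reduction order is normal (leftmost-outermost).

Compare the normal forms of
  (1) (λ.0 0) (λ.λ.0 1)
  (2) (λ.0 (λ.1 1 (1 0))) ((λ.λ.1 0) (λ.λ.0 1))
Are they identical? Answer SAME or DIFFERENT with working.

Answer: SAME — A ⇓ λ.0 (λ.λ.0 1), B ⇓ λ.0 (λ.λ.0 1)

Reduction:
Term A:
  start: (λ.0 0) (λ.λ.0 1)
  [1] (λ.λ.0 1) (λ.λ.0 1)
  [2] λ.0 (λ.λ.0 1)

Term B:
  start: (λ.0 (λ.1 1 (1 0))) ((λ.λ.1 0) (λ.λ.0 1))
  [1] (λ.λ.1 0) (λ.λ.0 1) (λ.(λ.λ.1 0) (λ.λ.0 1) ((λ.λ.1 0) (λ.λ.0 1)) ((λ.λ.1 0) (λ.λ.0 1) 0))
  [2] (λ.(λ.λ.0 1) 0) (λ.(λ.λ.1 0) (λ.λ.0 1) ((λ.λ.1 0) (λ.λ.0 1)) ((λ.λ.1 0) (λ.λ.0 1) 0))
  [3] (λ.λ.0 1) (λ.(λ.λ.1 0) (λ.λ.0 1) ((λ.λ.1 0) (λ.λ.0 1)) ((λ.λ.1 0) (λ.λ.0 1) 0))
  [4] λ.0 (λ.(λ.λ.1 0) (λ.λ.0 1) ((λ.λ.1 0) (λ.λ.0 1)) ((λ.λ.1 0) (λ.λ.0 1) 0))
  [5] λ.0 (λ.(λ.(λ.λ.0 1) 0) ((λ.λ.1 0) (λ.λ.0 1)) ((λ.λ.1 0) (λ.λ.0 1) 0))
  [6] λ.0 (λ.(λ.λ.0 1) ((λ.λ.1 0) (λ.λ.0 1)) ((λ.λ.1 0) (λ.λ.0 1) 0))
  [7] λ.0 (λ.(λ.0 ((λ.λ.1 0) (λ.λ.0 1))) ((λ.λ.1 0) (λ.λ.0 1) 0))
  [8] λ.0 (λ.(λ.λ.1 0) (λ.λ.0 1) 0 ((λ.λ.1 0) (λ.λ.0 1)))
  [9] λ.0 (λ.(λ.(λ.λ.0 1) 0) 0 ((λ.λ.1 0) (λ.λ.0 1)))
  [10] λ.0 (λ.(λ.λ.0 1) 0 ((λ.λ.1 0) (λ.λ.0 1)))
  [11] λ.0 (λ.(λ.0 1) ((λ.λ.1 0) (λ.λ.0 1)))
  [12] λ.0 (λ.(λ.λ.1 0) (λ.λ.0 1) 0)
  [13] λ.0 (λ.(λ.(λ.λ.0 1) 0) 0)
  [14] λ.0 (λ.(λ.λ.0 1) 0)
  [15] λ.0 (λ.λ.0 1)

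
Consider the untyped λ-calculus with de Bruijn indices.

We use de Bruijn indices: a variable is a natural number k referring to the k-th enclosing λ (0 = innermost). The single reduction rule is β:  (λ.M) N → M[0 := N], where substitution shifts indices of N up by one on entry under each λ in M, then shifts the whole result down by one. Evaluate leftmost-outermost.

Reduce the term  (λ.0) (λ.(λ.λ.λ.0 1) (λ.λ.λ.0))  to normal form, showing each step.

  start: (λ.0) (λ.(λ.λ.λ.0 1) (λ.λ.λ.0))
  [1] λ.(λ.λ.λ.0 1) (λ.λ.λ.0)
  [2] λ.λ.λ.0 1

Answer: normal form = λ.λ.λ.0 1  (in 2 steps)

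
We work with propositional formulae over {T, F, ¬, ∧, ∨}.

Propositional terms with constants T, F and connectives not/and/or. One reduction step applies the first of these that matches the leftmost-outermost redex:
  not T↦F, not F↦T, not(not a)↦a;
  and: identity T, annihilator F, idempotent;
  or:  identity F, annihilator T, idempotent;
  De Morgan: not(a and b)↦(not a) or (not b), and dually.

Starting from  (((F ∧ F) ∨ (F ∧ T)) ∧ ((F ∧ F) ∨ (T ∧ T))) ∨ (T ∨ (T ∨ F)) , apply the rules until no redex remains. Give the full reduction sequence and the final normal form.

  start: (((F ∧ F) ∨ (F ∧ T)) ∧ ((F ∧ F) ∨ (T ∧ T))) ∨ (T ∨ (T ∨ F))
  step 1: ((F ∨ (F ∧ T)) ∧ ((F ∧ F) ∨ (T ∧ T))) ∨ (T ∨ (T ∨ F))
  step 2: ((F ∧ T) ∧ ((F ∧ F) ∨ (T ∧ T))) ∨ (T ∨ (T ∨ F))
  step 3: (F ∧ ((F ∧ F) ∨ (T ∧ T))) ∨ (T ∨ (T ∨ F))
  step 4: F ∨ (T ∨ (T ∨ F))
  step 5: T ∨ (T ∨ F)
  step 6: T

Answer: normal form = T  (in 6 steps)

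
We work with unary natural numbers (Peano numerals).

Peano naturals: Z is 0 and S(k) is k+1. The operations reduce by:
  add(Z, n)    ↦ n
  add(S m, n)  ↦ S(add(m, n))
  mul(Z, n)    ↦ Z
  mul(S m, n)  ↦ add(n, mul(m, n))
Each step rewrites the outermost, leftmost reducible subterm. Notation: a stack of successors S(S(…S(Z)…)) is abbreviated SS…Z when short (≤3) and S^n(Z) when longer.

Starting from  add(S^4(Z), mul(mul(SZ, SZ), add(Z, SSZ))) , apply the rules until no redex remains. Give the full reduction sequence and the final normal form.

  start: add(S^4(Z), mul(mul(SZ, SZ), add(Z, SSZ)))
  →1  S(add(SSSZ, mul(mul(SZ, SZ), add(Z, SSZ))))
  →2  S(S(add(SSZ, mul(mul(SZ, SZ), add(Z, SSZ)))))
  →3  S(S(S(add(SZ, mul(mul(SZ, SZ), add(Z, SSZ))))))
  →4  S(S(S(S(add(Z, mul(mul(SZ, SZ), add(Z, SSZ)))))))
  →5  S(S(S(S(mul(mul(SZ, SZ), add(Z, SSZ))))))
  →6  S(S(S(S(mul(add(SZ, mul(Z, SZ)), add(Z, SSZ))))))
  →7  S(S(S(S(mul(S(add(Z, mul(Z, SZ))), add(Z, SSZ))))))
  →8  S(S(S(S(add(add(Z, SSZ), mul(add(Z, mul(Z, SZ)), add(Z, SSZ)))))))
  →9  S(S(S(S(add(SSZ, mul(add(Z, mul(Z, SZ)), add(Z, SSZ)))))))
  →10  S(S(S(S(S(add(SZ, mul(add(Z, mul(Z, SZ)), add(Z, SSZ))))))))
  →11  S(S(S(S(S(S(add(Z, mul(add(Z, mul(Z, SZ)), add(Z, SSZ)))))))))
  →12  S(S(S(S(S(S(mul(add(Z, mul(Z, SZ)), add(Z, SSZ))))))))
  →13  S(S(S(S(S(S(mul(mul(Z, SZ), add(Z, SSZ))))))))
  →14  S(S(S(S(S(S(mul(Z, add(Z, SSZ))))))))
  →15  S^6(Z)

Answer: normal form = S^6(Z)  (in 15 steps)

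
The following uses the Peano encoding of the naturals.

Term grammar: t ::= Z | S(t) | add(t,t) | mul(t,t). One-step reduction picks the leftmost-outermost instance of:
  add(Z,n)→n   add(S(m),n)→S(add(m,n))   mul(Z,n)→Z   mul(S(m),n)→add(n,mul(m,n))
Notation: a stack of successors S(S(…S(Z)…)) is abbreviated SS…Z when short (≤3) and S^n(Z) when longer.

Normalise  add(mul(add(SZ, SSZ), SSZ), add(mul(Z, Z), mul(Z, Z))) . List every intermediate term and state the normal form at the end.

  start: add(mul(add(SZ, SSZ), SSZ), add(mul(Z, Z), mul(Z, Z)))
  [1] add(mul(S(add(Z, SSZ)), SSZ), add(mul(Z, Z), mul(Z, Z)))
  [2] add(add(SSZ, mul(add(Z, SSZ), SSZ)), add(mul(Z, Z), mul(Z, Z)))
  [3] add(S(add(SZ, mul(add(Z, SSZ), SSZ))), add(mul(Z, Z), mul(Z, Z)))
  [4] S(add(add(SZ, mul(add(Z, SSZ), SSZ)), add(mul(Z, Z), mul(Z, Z))))
  [5] S(add(S(add(Z, mul(add(Z, SSZ), SSZ))), add(mul(Z, Z), mul(Z, Z))))
  [6] S(S(add(add(Z, mul(add(Z, SSZ), SSZ)), add(mul(Z, Z), mul(Z, Z)))))
  [7] S(S(add(mul(add(Z, SSZ), SSZ), add(mul(Z, Z), mul(Z, Z)))))
  [8] S(S(add(mul(SSZ, SSZ), add(mul(Z, Z), mul(Z, Z)))))
  [9] S(S(add(add(SSZ, mul(SZ, SSZ)), add(mul(Z, Z), mul(Z, Z)))))
  [10] S(S(add(S(add(SZ, mul(SZ, SSZ))), add(mul(Z, Z), mul(Z, Z)))))
  [11] S(S(S(add(add(SZ, mul(SZ, SSZ)), add(mul(Z, Z), mul(Z, Z))))))
  [12] S(S(S(add(S(add(Z, mul(SZ, SSZ))), add(mul(Z, Z), mul(Z, Z))))))
  [13] S(S(S(S(add(add(Z, mul(SZ, SSZ)), add(mul(Z, Z), mul(Z, Z)))))))
  [14] S(S(S(S(add(mul(SZ, SSZ), add(mul(Z, Z), mul(Z, Z)))))))
  [15] S(S(S(S(add(add(SSZ, mul(Z, SSZ)), add(mul(Z, Z), mul(Z, Z)))))))
  [16] S(S(S(S(add(S(add(SZ, mul(Z, SSZ))), add(mul(Z, Z), mul(Z, Z)))))))
  [17] S(S(S(S(S(add(add(SZ, mul(Z, SSZ)), add(mul(Z, Z), mul(Z, Z))))))))
  [18] S(S(S(S(S(add(S(add(Z, mul(Z, SSZ))), add(mul(Z, Z), mul(Z, Z))))))))
  [19] S(S(S(S(S(S(add(add(Z, mul(Z, SSZ)), add(mul(Z, Z), mul(Z, Z)))))))))
  [20] S(S(S(S(S(S(add(mul(Z, SSZ), add(mul(Z, Z), mul(Z, Z)))))))))
  [21] S(S(S(S(S(S(add(Z, add(mul(Z, Z), mul(Z, Z)))))))))
  [22] S(S(S(S(S(S(add(mul(Z, Z), mul(Z, Z))))))))
  [23] S(S(S(S(S(S(add(Z, mul(Z, Z))))))))
  [24] S(S(S(S(S(S(mul(Z, Z)))))))
  [25] S^6(Z)

Answer: normal form = S^6(Z)  (in 25 steps)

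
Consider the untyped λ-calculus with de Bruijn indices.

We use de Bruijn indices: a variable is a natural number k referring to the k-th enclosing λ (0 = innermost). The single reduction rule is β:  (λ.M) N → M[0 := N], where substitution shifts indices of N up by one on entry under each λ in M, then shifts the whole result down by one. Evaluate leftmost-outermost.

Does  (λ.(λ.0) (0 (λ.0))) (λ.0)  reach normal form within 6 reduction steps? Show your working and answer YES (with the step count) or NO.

Answer: YES — reaches normal form λ.0 in 3 ≤ 6 steps

Working:
  start: (λ.(λ.0) (0 (λ.0))) (λ.0)
  [1] (λ.0) ((λ.0) (λ.0))
  [2] (λ.0) (λ.0)
  [3] λ.0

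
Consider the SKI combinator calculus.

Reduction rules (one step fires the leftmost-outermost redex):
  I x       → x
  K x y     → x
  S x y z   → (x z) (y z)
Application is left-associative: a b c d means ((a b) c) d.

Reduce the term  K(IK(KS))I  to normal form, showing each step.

  start: K(IK(KS))I
  →1  IK(KS)
  →2  K(KS)

Answer: normal form = K(KS)  (in 2 steps)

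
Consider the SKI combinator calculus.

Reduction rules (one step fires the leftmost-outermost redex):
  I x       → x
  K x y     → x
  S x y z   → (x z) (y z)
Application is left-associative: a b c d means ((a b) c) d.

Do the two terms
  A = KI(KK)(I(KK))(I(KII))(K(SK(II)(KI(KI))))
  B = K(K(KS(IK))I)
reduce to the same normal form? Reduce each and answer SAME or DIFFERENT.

Term A:
  start: KI(KK)(I(KK))(I(KII))(K(SK(II)(KI(KI))))
  [1] I(I(KK))(I(KII))(K(SK(II)(KI(KI))))
  [2] I(KK)(I(KII))(K(SK(II)(KI(KI))))
  [3] KK(I(KII))(K(SK(II)(KI(KI))))
  [4] K(K(SK(II)(KI(KI))))
  [5] K(K(K(KI(KI))(II(KI(KI)))))
  [6] K(K(KI(KI)))
  [7] K(KI)

Term B:
  start: K(K(KS(IK))I)
  [1] K(KS(IK))
  [2] KS

Answer: DIFFERENT — A ⇓ K(KI), B ⇓ KS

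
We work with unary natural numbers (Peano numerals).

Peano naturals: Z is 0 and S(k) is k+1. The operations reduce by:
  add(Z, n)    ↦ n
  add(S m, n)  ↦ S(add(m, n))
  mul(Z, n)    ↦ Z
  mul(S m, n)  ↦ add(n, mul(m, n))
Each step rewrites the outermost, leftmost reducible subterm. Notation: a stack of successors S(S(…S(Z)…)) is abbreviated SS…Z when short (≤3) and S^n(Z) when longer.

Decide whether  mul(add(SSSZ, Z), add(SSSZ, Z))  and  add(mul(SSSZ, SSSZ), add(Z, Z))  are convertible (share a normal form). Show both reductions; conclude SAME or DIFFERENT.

Answer: SAME — A ⇓ S^9(Z), B ⇓ S^9(Z)

Working:
Term A:
  start: mul(add(SSSZ, Z), add(SSSZ, Z))
  →1  mul(S(add(SSZ, Z)), add(SSSZ, Z))
  →2  add(add(SSSZ, Z), mul(add(SSZ, Z), add(SSSZ, Z)))
  →3  add(S(add(SSZ, Z)), mul(add(SSZ, Z), add(SSSZ, Z)))
  →4  S(add(add(SSZ, Z), mul(add(SSZ, Z), add(SSSZ, Z))))
  →5  S(add(S(add(SZ, Z)), mul(add(SSZ, Z), add(SSSZ, Z))))
  →6  S(S(add(add(SZ, Z), mul(add(SSZ, Z), add(SSSZ, Z)))))
  →7  S(S(add(S(add(Z, Z)), mul(add(SSZ, Z), add(SSSZ, Z)))))
  →8  S(S(S(add(add(Z, Z), mul(add(SSZ, Z), add(SSSZ, Z))))))
  →9  S(S(S(add(Z, mul(add(SSZ, Z), add(SSSZ, Z))))))
  →10  S(S(S(mul(add(SSZ, Z), add(SSSZ, Z)))))
  →11  S(S(S(mul(S(add(SZ, Z)), add(SSSZ, Z)))))
  →12  S(S(S(add(add(SSSZ, Z), mul(add(SZ, Z), add(SSSZ, Z))))))
  →13  S(S(S(add(S(add(SSZ, Z)), mul(add(SZ, Z), add(SSSZ, Z))))))
  →14  S(S(S(S(add(add(SSZ, Z), mul(add(SZ, Z), add(SSSZ, Z)))))))
  →15  S(S(S(S(add(S(add(SZ, Z)), mul(add(SZ, Z), add(SSSZ, Z)))))))
  →16  S(S(S(S(S(add(add(SZ, Z), mul(add(SZ, Z), add(SSSZ, Z))))))))
  →17  S(S(S(S(S(add(S(add(Z, Z)), mul(add(SZ, Z), add(SSSZ, Z))))))))
  →18  S(S(S(S(S(S(add(add(Z, Z), mul(add(SZ, Z), add(SSSZ, Z)))))))))
  →19  S(S(S(S(S(S(add(Z, mul(add(SZ, Z), add(SSSZ, Z)))))))))
  →20  S(S(S(S(S(S(mul(add(SZ, Z), add(SSSZ, Z))))))))
  →21  S(S(S(S(S(S(mul(S(add(Z, Z)), add(SSSZ, Z))))))))
  →22  S(S(S(S(S(S(add(add(SSSZ, Z), mul(add(Z, Z), add(SSSZ, Z)))))))))
  →23  S(S(S(S(S(S(add(S(add(SSZ, Z)), mul(add(Z, Z), add(SSSZ, Z)))))))))
  →24  S(S(S(S(S(S(S(add(add(SSZ, Z), mul(add(Z, Z), add(SSSZ, Z))))))))))
  →25  S(S(S(S(S(S(S(add(S(add(SZ, Z)), mul(add(Z, Z), add(SSSZ, Z))))))))))
  →26  S(S(S(S(S(S(S(S(add(add(SZ, Z), mul(add(Z, Z), add(SSSZ, Z)))))))))))
  →27  S(S(S(S(S(S(S(S(add(S(add(Z, Z)), mul(add(Z, Z), add(SSSZ, Z)))))))))))
  →28  S(S(S(S(S(S(S(S(S(add(add(Z, Z), mul(add(Z, Z), add(SSSZ, Z))))))))))))
  →29  S(S(S(S(S(S(S(S(S(add(Z, mul(add(Z, Z), add(SSSZ, Z))))))))))))
  →30  S(S(S(S(S(S(S(S(S(mul(add(Z, Z), add(SSSZ, Z)))))))))))
  →31  S(S(S(S(S(S(S(S(S(mul(Z, add(SSSZ, Z)))))))))))
  →32  S^9(Z)

Term B:
  start: add(mul(SSSZ, SSSZ), add(Z, Z))
  →1  add(add(SSSZ, mul(SSZ, SSSZ)), add(Z, Z))
  →2  add(S(add(SSZ, mul(SSZ, SSSZ))), add(Z, Z))
  →3  S(add(add(SSZ, mul(SSZ, SSSZ)), add(Z, Z)))
  →4  S(add(S(add(SZ, mul(SSZ, SSSZ))), add(Z, Z)))
  →5  S(S(add(add(SZ, mul(SSZ, SSSZ)), add(Z, Z))))
  →6  S(S(add(S(add(Z, mul(SSZ, SSSZ))), add(Z, Z))))
  →7  S(S(S(add(add(Z, mul(SSZ, SSSZ)), add(Z, Z)))))
  →8  S(S(S(add(mul(SSZ, SSSZ), add(Z, Z)))))
  →9  S(S(S(add(add(SSSZ, mul(SZ, SSSZ)), add(Z, Z)))))
  →10  S(S(S(add(S(add(SSZ, mul(SZ, SSSZ))), add(Z, Z)))))
  →11  S(S(S(S(add(add(SSZ, mul(SZ, SSSZ)), add(Z, Z))))))
  →12  S(S(S(S(add(S(add(SZ, mul(SZ, SSSZ))), add(Z, Z))))))
  →13  S(S(S(S(S(add(add(SZ, mul(SZ, SSSZ)), add(Z, Z)))))))
  →14  S(S(S(S(S(add(S(add(Z, mul(SZ, SSSZ))), add(Z, Z)))))))
  →15  S(S(S(S(S(S(add(add(Z, mul(SZ, SSSZ)), add(Z, Z))))))))
  →16  S(S(S(S(S(S(add(mul(SZ, SSSZ), add(Z, Z))))))))
  →17  S(S(S(S(S(S(add(add(SSSZ, mul(Z, SSSZ)), add(Z, Z))))))))
  →18  S(S(S(S(S(S(add(S(add(SSZ, mul(Z, SSSZ))), add(Z, Z))))))))
  →19  S(S(S(S(S(S(S(add(add(SSZ, mul(Z, SSSZ)), add(Z, Z)))))))))
  →20  S(S(S(S(S(S(S(add(S(add(SZ, mul(Z, SSSZ))), add(Z, Z)))))))))
  →21  S(S(S(S(S(S(S(S(add(add(SZ, mul(Z, SSSZ)), add(Z, Z))))))))))
  →22  S(S(S(S(S(S(S(S(add(S(add(Z, mul(Z, SSSZ))), add(Z, Z))))))))))
  →23  S(S(S(S(S(S(S(S(S(add(add(Z, mul(Z, SSSZ)), add(Z, Z)))))))))))
  →24  S(S(S(S(S(S(S(S(S(add(mul(Z, SSSZ), add(Z, Z)))))))))))
  →25  S(S(S(S(S(S(S(S(S(add(Z, add(Z, Z)))))))))))
  →26  S(S(S(S(S(S(S(S(S(add(Z, Z))))))))))
  →27  S^9(Z)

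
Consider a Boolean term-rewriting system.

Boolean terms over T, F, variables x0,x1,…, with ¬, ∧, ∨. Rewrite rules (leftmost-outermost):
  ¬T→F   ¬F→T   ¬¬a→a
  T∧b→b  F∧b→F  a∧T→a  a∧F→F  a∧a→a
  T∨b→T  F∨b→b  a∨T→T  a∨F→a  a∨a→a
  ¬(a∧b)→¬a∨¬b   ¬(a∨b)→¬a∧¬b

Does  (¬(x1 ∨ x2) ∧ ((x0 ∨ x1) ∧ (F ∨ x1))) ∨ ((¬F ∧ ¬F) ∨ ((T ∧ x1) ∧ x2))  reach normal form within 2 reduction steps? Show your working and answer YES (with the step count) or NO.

  start: (¬(x1 ∨ x2) ∧ ((x0 ∨ x1) ∧ (F ∨ x1))) ∨ ((¬F ∧ ¬F) ∨ ((T ∧ x1) ∧ x2))
  [1] ((¬x1 ∧ ¬x2) ∧ ((x0 ∨ x1) ∧ (F ∨ x1))) ∨ ((¬F ∧ ¬F) ∨ ((T ∧ x1) ∧ x2))
  [2] ((¬x1 ∧ ¬x2) ∧ ((x0 ∨ x1) ∧ x1)) ∨ ((¬F ∧ ¬F) ∨ ((T ∧ x1) ∧ x2))

Answer: NO — after 2 steps the term is ((¬x1 ∧ ¬x2) ∧ ((x0 ∨ x1) ∧ x1)) ∨ ((¬F ∧ ¬F) ∨ ((T ∧ x1) ∧ x2)), not yet normal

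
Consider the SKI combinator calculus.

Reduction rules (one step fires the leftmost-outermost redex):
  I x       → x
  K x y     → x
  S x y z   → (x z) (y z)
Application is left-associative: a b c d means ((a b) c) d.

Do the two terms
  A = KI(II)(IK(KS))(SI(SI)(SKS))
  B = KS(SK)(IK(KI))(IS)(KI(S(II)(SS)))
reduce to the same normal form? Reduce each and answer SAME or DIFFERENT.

Term A:
  start: KI(II)(IK(KS))(SI(SI)(SKS))
  →1  I(IK(KS))(SI(SI)(SKS))
  →2  IK(KS)(SI(SI)(SKS))
  →3  K(KS)(SI(SI)(SKS))
  →4  KS

Term B:
  start: KS(SK)(IK(KI))(IS)(KI(S(II)(SS)))
  →1  S(IK(KI))(IS)(KI(S(II)(SS)))
  →2  IK(KI)(KI(S(II)(SS)))(IS(KI(S(II)(SS))))
  →3  K(KI)(KI(S(II)(SS)))(IS(KI(S(II)(SS))))
  →4  KI(IS(KI(S(II)(SS))))
  →5  I

Answer: DIFFERENT — A ⇓ KS, B ⇓ I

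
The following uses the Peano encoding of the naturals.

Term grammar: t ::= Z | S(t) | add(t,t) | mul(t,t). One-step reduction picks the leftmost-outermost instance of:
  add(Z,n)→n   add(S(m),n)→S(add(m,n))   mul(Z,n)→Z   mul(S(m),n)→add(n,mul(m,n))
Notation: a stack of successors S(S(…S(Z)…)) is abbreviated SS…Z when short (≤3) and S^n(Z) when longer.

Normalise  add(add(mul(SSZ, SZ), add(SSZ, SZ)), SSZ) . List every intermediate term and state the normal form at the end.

  start: add(add(mul(SSZ, SZ), add(SSZ, SZ)), SSZ)
  →1  add(add(add(SZ, mul(SZ, SZ)), add(SSZ, SZ)), SSZ)
  →2  add(add(S(add(Z, mul(SZ, SZ))), add(SSZ, SZ)), SSZ)
  →3  add(S(add(add(Z, mul(SZ, SZ)), add(SSZ, SZ))), SSZ)
  →4  S(add(add(add(Z, mul(SZ, SZ)), add(SSZ, SZ)), SSZ))
  →5  S(add(add(mul(SZ, SZ), add(SSZ, SZ)), SSZ))
  →6  S(add(add(add(SZ, mul(Z, SZ)), add(SSZ, SZ)), SSZ))
  →7  S(add(add(S(add(Z, mul(Z, SZ))), add(SSZ, SZ)), SSZ))
  →8  S(add(S(add(add(Z, mul(Z, SZ)), add(SSZ, SZ))), SSZ))
  →9  S(S(add(add(add(Z, mul(Z, SZ)), add(SSZ, SZ)), SSZ)))
  →10  S(S(add(add(mul(Z, SZ), add(SSZ, SZ)), SSZ)))
  →11  S(S(add(add(Z, add(SSZ, SZ)), SSZ)))
  →12  S(S(add(add(SSZ, SZ), SSZ)))
  →13  S(S(add(S(add(SZ, SZ)), SSZ)))
  →14  S(S(S(add(add(SZ, SZ), SSZ))))
  →15  S(S(S(add(S(add(Z, SZ)), SSZ))))
  →16  S(S(S(S(add(add(Z, SZ), SSZ)))))
  →17  S(S(S(S(add(SZ, SSZ)))))
  →18  S(S(S(S(S(add(Z, SSZ))))))
  →19  S^7(Z)

Answer: normal form = S^7(Z)  (in 19 steps)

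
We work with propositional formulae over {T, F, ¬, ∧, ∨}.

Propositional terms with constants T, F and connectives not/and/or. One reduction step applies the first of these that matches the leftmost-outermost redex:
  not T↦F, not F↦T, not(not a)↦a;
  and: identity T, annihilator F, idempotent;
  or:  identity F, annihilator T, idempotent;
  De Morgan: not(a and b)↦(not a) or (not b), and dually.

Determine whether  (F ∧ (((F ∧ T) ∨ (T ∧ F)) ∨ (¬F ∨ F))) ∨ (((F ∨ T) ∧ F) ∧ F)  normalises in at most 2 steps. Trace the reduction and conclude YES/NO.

  start: (F ∧ (((F ∧ T) ∨ (T ∧ F)) ∨ (¬F ∨ F))) ∨ (((F ∨ T) ∧ F) ∧ F)
  step 1: F ∨ (((F ∨ T) ∧ F) ∧ F)
  step 2: ((F ∨ T) ∧ F) ∧ F

Answer: NO — after 2 steps the term is ((F ∨ T) ∧ F) ∧ F, not yet normal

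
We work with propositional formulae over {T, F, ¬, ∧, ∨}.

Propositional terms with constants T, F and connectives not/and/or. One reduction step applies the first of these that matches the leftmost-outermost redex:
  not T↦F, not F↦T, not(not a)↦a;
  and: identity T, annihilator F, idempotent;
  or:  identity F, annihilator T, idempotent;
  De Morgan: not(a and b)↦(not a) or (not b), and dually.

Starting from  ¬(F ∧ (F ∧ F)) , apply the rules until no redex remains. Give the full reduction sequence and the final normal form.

Answer: normal form = T  (in 3 steps)

Reduction:
  start: ¬(F ∧ (F ∧ F))
  →1  ¬F ∨ ¬(F ∧ F)
  →2  T ∨ ¬(F ∧ F)
  →3  T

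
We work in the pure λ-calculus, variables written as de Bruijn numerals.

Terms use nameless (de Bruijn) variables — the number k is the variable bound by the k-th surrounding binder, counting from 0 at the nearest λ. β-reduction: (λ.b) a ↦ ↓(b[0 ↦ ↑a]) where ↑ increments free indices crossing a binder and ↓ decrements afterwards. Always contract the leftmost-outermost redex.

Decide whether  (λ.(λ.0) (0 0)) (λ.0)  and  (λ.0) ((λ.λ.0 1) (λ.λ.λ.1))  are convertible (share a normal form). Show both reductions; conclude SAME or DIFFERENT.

Term A:
  start: (λ.(λ.0) (0 0)) (λ.0)
  [1] (λ.0) ((λ.0) (λ.0))
  [2] (λ.0) (λ.0)
  [3] λ.0

Term B:
  start: (λ.0) ((λ.λ.0 1) (λ.λ.λ.1))
  [1] (λ.λ.0 1) (λ.λ.λ.1)
  [2] λ.0 (λ.λ.λ.1)

Answer: DIFFERENT — A ⇓ λ.0, B ⇓ λ.0 (λ.λ.λ.1)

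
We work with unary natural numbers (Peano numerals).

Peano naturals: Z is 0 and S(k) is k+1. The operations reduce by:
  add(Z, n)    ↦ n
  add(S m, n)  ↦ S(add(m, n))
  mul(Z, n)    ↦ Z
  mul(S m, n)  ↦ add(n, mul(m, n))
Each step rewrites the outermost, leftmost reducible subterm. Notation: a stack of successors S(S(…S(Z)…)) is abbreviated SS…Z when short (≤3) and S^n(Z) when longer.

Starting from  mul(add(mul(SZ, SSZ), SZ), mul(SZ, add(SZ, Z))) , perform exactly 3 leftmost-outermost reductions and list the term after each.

  start: mul(add(mul(SZ, SSZ), SZ), mul(SZ, add(SZ, Z)))
  step 1: mul(add(add(SSZ, mul(Z, SSZ)), SZ), mul(SZ, add(SZ, Z)))
  step 2: mul(add(S(add(SZ, mul(Z, SSZ))), SZ), mul(SZ, add(SZ, Z)))
  step 3: mul(S(add(add(SZ, mul(Z, SSZ)), SZ)), mul(SZ, add(SZ, Z)))

Answer: after 3 steps: mul(S(add(add(SZ, mul(Z, SSZ)), SZ)), mul(SZ, add(SZ, Z)))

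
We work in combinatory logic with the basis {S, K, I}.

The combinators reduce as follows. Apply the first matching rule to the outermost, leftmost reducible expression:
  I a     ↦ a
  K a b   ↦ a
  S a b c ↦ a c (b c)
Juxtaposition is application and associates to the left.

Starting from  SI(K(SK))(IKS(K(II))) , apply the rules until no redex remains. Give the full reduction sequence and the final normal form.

  start: SI(K(SK))(IKS(K(II)))
  [1] I(IKS(K(II)))(K(SK)(IKS(K(II))))
  [2] IKS(K(II))(K(SK)(IKS(K(II))))
  [3] KS(K(II))(K(SK)(IKS(K(II))))
  [4] S(K(SK)(IKS(K(II))))
  [5] S(SK)

Answer: normal form = S(SK)  (in 5 steps)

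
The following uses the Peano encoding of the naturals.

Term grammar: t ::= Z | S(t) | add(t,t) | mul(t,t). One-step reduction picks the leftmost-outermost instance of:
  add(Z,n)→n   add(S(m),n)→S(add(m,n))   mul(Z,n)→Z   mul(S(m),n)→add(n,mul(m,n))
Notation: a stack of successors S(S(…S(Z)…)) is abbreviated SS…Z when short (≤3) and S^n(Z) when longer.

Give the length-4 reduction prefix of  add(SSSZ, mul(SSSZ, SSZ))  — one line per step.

  start: add(SSSZ, mul(SSSZ, SSZ))
  [1] S(add(SSZ, mul(SSSZ, SSZ)))
  [2] S(S(add(SZ, mul(SSSZ, SSZ))))
  [3] S(S(S(add(Z, mul(SSSZ, SSZ)))))
  [4] S(S(S(mul(SSSZ, SSZ))))

Answer: after 4 steps: S(S(S(mul(SSSZ, SSZ))))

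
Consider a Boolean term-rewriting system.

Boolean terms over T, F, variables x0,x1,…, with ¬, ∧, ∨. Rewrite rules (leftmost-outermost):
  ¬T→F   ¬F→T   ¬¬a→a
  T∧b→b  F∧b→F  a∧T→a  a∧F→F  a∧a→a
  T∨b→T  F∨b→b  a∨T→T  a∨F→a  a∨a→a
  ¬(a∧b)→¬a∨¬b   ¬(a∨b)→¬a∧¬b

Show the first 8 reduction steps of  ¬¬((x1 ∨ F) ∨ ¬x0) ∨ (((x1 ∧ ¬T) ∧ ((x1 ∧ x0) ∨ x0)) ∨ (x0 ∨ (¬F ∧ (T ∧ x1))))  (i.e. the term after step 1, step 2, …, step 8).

  start: ¬¬((x1 ∨ F) ∨ ¬x0) ∨ (((x1 ∧ ¬T) ∧ ((x1 ∧ x0) ∨ x0)) ∨ (x0 ∨ (¬F ∧ (T ∧ x1))))
  [1] ((x1 ∨ F) ∨ ¬x0) ∨ (((x1 ∧ ¬T) ∧ ((x1 ∧ x0) ∨ x0)) ∨ (x0 ∨ (¬F ∧ (T ∧ x1))))
  [2] (x1 ∨ ¬x0) ∨ (((x1 ∧ ¬T) ∧ ((x1 ∧ x0) ∨ x0)) ∨ (x0 ∨ (¬F ∧ (T ∧ x1))))
  [3] (x1 ∨ ¬x0) ∨ (((x1 ∧ F) ∧ ((x1 ∧ x0) ∨ x0)) ∨ (x0 ∨ (¬F ∧ (T ∧ x1))))
  [4] (x1 ∨ ¬x0) ∨ ((F ∧ ((x1 ∧ x0) ∨ x0)) ∨ (x0 ∨ (¬F ∧ (T ∧ x1))))
  [5] (x1 ∨ ¬x0) ∨ (F ∨ (x0 ∨ (¬F ∧ (T ∧ x1))))
  [6] (x1 ∨ ¬x0) ∨ (x0 ∨ (¬F ∧ (T ∧ x1)))
  [7] (x1 ∨ ¬x0) ∨ (x0 ∨ (T ∧ (T ∧ x1)))
  [8] (x1 ∨ ¬x0) ∨ (x0 ∨ (T ∧ x1))

Answer: after 8 steps: (x1 ∨ ¬x0) ∨ (x0 ∨ (T ∧ x1))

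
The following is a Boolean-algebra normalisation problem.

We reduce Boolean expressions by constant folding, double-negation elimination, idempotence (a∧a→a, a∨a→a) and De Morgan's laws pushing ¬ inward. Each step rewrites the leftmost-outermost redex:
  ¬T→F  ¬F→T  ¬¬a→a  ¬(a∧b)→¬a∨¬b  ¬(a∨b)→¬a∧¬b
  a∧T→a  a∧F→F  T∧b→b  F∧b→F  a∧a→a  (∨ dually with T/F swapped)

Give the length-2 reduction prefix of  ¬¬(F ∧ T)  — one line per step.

  start: ¬¬(F ∧ T)
  →1  F ∧ T
  →2  F

Answer: after 2 steps: F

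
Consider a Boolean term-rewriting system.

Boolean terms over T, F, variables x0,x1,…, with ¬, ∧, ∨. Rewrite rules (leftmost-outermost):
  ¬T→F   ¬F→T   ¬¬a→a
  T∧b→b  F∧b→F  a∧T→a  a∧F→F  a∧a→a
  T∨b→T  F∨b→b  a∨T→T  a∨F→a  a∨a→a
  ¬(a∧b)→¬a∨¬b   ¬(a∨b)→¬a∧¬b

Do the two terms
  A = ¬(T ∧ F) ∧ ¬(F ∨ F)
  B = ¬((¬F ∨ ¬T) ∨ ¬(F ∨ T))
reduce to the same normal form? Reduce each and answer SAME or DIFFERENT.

Answer: DIFFERENT — A ⇓ T, B ⇓ F

Reduction:
Term A:
  start: ¬(T ∧ F) ∧ ¬(F ∨ F)
  [1] (¬T ∨ ¬F) ∧ ¬(F ∨ F)
  [2] (F ∨ ¬F) ∧ ¬(F ∨ F)
  [3] ¬F ∧ ¬(F ∨ F)
  [4] T ∧ ¬(F ∨ F)
  [5] ¬(F ∨ F)
  [6] ¬F ∧ ¬F
  [7] ¬F
  [8] T

Term B:
  start: ¬((¬F ∨ ¬T) ∨ ¬(F ∨ T))
  [1] ¬(¬F ∨ ¬T) ∧ ¬¬(F ∨ T)
  [2] (¬¬F ∧ ¬¬T) ∧ ¬¬(F ∨ T)
  [3] (F ∧ ¬¬T) ∧ ¬¬(F ∨ T)
  [4] F ∧ ¬¬(F ∨ T)
  [5] F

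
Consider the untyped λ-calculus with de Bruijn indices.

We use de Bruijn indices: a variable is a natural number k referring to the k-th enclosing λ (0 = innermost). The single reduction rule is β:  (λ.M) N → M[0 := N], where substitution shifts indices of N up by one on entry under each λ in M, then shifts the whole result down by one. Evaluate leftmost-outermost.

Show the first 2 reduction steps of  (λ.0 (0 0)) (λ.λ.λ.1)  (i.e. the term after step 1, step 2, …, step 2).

  start: (λ.0 (0 0)) (λ.λ.λ.1)
  →1  (λ.λ.λ.1) ((λ.λ.λ.1) (λ.λ.λ.1))
  →2  λ.λ.1

Answer: after 2 steps: λ.λ.1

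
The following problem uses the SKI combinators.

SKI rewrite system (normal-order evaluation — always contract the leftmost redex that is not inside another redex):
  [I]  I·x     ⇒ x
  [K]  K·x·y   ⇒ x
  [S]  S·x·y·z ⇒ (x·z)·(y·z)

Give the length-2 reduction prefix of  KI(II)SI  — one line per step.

Answer: after 2 steps: SI

Working:
  start: KI(II)SI
  →1  ISI
  →2  SI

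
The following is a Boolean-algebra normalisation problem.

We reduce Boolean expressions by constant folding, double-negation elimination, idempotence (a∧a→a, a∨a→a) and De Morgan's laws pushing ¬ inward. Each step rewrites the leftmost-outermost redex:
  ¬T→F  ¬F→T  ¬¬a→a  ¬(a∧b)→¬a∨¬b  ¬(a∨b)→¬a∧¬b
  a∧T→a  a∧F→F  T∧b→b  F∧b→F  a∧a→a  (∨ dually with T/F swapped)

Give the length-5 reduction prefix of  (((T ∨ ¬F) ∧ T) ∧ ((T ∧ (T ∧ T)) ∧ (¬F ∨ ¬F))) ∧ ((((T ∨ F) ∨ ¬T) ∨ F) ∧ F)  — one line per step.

Answer: after 5 steps: (T ∧ (¬F ∨ ¬F)) ∧ ((((T ∨ F) ∨ ¬T) ∨ F) ∧ F)

Derivation:
  start: (((T ∨ ¬F) ∧ T) ∧ ((T ∧ (T ∧ T)) ∧ (¬F ∨ ¬F))) ∧ ((((T ∨ F) ∨ ¬T) ∨ F) ∧ F)
  step 1: ((T ∨ ¬F) ∧ ((T ∧ (T ∧ T)) ∧ (¬F ∨ ¬F))) ∧ ((((T ∨ F) ∨ ¬T) ∨ F) ∧ F)
  step 2: (T ∧ ((T ∧ (T ∧ T)) ∧ (¬F ∨ ¬F))) ∧ ((((T ∨ F) ∨ ¬T) ∨ F) ∧ F)
  step 3: ((T ∧ (T ∧ T)) ∧ (¬F ∨ ¬F)) ∧ ((((T ∨ F) ∨ ¬T) ∨ F) ∧ F)
  step 4: ((T ∧ T) ∧ (¬F ∨ ¬F)) ∧ ((((T ∨ F) ∨ ¬T) ∨ F) ∧ F)
  step 5: (T ∧ (¬F ∨ ¬F)) ∧ ((((T ∨ F) ∨ ¬T) ∨ F) ∧ F)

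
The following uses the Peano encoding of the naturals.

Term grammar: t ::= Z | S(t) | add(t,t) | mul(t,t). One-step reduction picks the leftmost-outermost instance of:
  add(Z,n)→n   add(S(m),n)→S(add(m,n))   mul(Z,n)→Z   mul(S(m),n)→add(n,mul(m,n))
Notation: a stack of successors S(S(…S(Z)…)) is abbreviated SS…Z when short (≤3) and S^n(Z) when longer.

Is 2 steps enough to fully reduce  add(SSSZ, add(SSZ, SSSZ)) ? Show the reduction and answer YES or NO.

Answer: NO — after 2 steps the term is S(S(add(SZ, add(SSZ, SSSZ)))), not yet normal

Working:
  start: add(SSSZ, add(SSZ, SSSZ))
  [1] S(add(SSZ, add(SSZ, SSSZ)))
  [2] S(S(add(SZ, add(SSZ, SSSZ))))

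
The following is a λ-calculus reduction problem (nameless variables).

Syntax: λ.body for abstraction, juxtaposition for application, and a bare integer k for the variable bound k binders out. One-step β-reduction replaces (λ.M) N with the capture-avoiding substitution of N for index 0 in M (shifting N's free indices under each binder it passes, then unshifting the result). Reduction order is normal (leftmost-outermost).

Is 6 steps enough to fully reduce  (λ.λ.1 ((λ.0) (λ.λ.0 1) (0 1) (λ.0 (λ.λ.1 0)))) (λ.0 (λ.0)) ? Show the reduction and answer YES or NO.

Answer: YES — reaches normal form λ.0 (λ.0 (λ.0)) (λ.λ.1 0) (λ.0) in 6 ≤ 6 steps

Derivation:
  start: (λ.λ.1 ((λ.0) (λ.λ.0 1) (0 1) (λ.0 (λ.λ.1 0)))) (λ.0 (λ.0))
  [1] λ.(λ.0 (λ.0)) ((λ.0) (λ.λ.0 1) (0 (λ.0 (λ.0))) (λ.0 (λ.λ.1 0)))
  [2] λ.(λ.0) (λ.λ.0 1) (0 (λ.0 (λ.0))) (λ.0 (λ.λ.1 0)) (λ.0)
  [3] λ.(λ.λ.0 1) (0 (λ.0 (λ.0))) (λ.0 (λ.λ.1 0)) (λ.0)
  [4] λ.(λ.0 (1 (λ.0 (λ.0)))) (λ.0 (λ.λ.1 0)) (λ.0)
  [5] λ.(λ.0 (λ.λ.1 0)) (0 (λ.0 (λ.0))) (λ.0)
  [6] λ.0 (λ.0 (λ.0)) (λ.λ.1 0) (λ.0)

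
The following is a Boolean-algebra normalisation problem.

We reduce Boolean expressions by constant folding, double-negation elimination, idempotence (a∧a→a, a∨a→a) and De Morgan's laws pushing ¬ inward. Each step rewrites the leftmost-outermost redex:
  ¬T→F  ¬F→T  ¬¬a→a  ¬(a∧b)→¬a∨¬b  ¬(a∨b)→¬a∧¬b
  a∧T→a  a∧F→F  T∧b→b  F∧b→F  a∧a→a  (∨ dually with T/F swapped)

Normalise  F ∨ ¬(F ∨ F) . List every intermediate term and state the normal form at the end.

  start: F ∨ ¬(F ∨ F)
  step 1: ¬(F ∨ F)
  step 2: ¬F ∧ ¬F
  step 3: ¬F
  step 4: T

Answer: normal form = T  (in 4 steps)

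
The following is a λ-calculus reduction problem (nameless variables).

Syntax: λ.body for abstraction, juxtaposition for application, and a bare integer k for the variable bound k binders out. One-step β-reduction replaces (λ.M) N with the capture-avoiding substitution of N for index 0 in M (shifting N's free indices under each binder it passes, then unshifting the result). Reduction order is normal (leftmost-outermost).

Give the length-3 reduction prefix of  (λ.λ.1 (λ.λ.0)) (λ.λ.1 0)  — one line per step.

  start: (λ.λ.1 (λ.λ.0)) (λ.λ.1 0)
  →1  λ.(λ.λ.1 0) (λ.λ.0)
  →2  λ.λ.(λ.λ.0) 0
  →3  λ.λ.λ.0

Answer: after 3 steps: λ.λ.λ.0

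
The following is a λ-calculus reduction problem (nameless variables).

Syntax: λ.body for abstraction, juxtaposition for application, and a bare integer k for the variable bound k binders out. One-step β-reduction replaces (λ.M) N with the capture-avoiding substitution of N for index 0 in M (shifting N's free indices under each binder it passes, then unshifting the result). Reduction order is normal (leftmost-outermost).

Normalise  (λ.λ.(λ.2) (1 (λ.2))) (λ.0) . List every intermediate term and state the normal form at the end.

  start: (λ.λ.(λ.2) (1 (λ.2))) (λ.0)
  [1] λ.(λ.λ.0) ((λ.0) (λ.λ.0))
  [2] λ.λ.0

Answer: normal form = λ.λ.0  (in 2 steps)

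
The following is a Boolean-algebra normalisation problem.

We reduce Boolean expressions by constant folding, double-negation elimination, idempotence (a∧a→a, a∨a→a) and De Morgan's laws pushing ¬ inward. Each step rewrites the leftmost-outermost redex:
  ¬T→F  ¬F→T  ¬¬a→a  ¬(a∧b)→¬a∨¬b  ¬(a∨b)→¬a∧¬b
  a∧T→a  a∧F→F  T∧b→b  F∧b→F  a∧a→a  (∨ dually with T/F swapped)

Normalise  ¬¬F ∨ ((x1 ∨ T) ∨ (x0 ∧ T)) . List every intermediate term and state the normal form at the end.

  start: ¬¬F ∨ ((x1 ∨ T) ∨ (x0 ∧ T))
  step 1: F ∨ ((x1 ∨ T) ∨ (x0 ∧ T))
  step 2: (x1 ∨ T) ∨ (x0 ∧ T)
  step 3: T ∨ (x0 ∧ T)
  step 4: T

Answer: normal form = T  (in 4 steps)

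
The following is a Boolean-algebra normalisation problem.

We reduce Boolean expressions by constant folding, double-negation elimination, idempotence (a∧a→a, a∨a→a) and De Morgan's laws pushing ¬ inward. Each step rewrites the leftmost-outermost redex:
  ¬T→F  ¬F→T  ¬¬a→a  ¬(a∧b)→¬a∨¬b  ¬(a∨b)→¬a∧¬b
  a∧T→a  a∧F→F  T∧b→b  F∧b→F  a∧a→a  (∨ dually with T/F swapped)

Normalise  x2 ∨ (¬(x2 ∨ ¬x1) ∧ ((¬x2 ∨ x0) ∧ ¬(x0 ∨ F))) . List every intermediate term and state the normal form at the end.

Answer: normal form = x2 ∨ ((¬x2 ∧ x1) ∧ ((¬x2 ∨ x0) ∧ ¬x0))  (in 5 steps)

Derivation:
  start: x2 ∨ (¬(x2 ∨ ¬x1) ∧ ((¬x2 ∨ x0) ∧ ¬(x0 ∨ F)))
  step 1: x2 ∨ ((¬x2 ∧ ¬¬x1) ∧ ((¬x2 ∨ x0) ∧ ¬(x0 ∨ F)))
  step 2: x2 ∨ ((¬x2 ∧ x1) ∧ ((¬x2 ∨ x0) ∧ ¬(x0 ∨ F)))
  step 3: x2 ∨ ((¬x2 ∧ x1) ∧ ((¬x2 ∨ x0) ∧ (¬x0 ∧ ¬F)))
  step 4: x2 ∨ ((¬x2 ∧ x1) ∧ ((¬x2 ∨ x0) ∧ (¬x0 ∧ T)))
  step 5: x2 ∨ ((¬x2 ∧ x1) ∧ ((¬x2 ∨ x0) ∧ ¬x0))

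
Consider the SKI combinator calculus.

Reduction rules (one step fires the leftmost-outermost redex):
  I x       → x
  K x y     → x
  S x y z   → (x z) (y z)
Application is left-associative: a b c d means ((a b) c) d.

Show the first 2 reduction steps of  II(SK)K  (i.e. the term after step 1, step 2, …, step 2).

  start: II(SK)K
  →1  I(SK)K
  →2  SKK

Answer: after 2 steps: SKK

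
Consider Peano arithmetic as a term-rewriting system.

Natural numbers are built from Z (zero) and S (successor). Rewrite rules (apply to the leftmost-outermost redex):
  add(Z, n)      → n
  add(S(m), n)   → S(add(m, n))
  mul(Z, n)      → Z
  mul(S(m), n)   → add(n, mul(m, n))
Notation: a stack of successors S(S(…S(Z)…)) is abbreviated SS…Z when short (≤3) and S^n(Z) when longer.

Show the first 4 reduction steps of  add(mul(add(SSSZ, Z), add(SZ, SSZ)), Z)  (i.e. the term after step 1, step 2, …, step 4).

Answer: after 4 steps: add(S(add(add(Z, SSZ), mul(add(SSZ, Z), add(SZ, SSZ)))), Z)

Working:
  start: add(mul(add(SSSZ, Z), add(SZ, SSZ)), Z)
  →1  add(mul(S(add(SSZ, Z)), add(SZ, SSZ)), Z)
  →2  add(add(add(SZ, SSZ), mul(add(SSZ, Z), add(SZ, SSZ))), Z)
  →3  add(add(S(add(Z, SSZ)), mul(add(SSZ, Z), add(SZ, SSZ))), Z)
  →4  add(S(add(add(Z, SSZ), mul(add(SSZ, Z), add(SZ, SSZ)))), Z)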